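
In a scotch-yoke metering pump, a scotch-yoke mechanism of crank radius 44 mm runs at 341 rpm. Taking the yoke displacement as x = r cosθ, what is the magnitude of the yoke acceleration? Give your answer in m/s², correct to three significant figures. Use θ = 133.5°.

ω = 35.71 rad/s (from 341 rpm).
x = r cosθ ⇒ ẍ = −rω² cosθ (ω constant).
|a| = rω²|cosθ| = 0.044·(35.71)²·|cos 133.5°| = 38.622 m/s².

38.6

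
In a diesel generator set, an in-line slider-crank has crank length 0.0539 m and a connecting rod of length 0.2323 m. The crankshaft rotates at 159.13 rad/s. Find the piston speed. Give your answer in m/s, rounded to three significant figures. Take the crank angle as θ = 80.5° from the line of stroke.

ω = 159.1 rad/s
For an in-line slider-crank, x = r cosθ + √(L² − r² sin²θ), so v = −rω sinθ·[1 + r cosθ/√(L² − r² sin²θ)].
With r = 0.0539 m, L = 0.2323 m, θ = 80.5°: √(L² − r² sin²θ) = 0.22614 m.
v = −0.0539·159.1·0.98629·[1 + 0.0539·0.16505/0.22614] = -8.7923 m/s.
|v| = 8.7923 m/s.

8.79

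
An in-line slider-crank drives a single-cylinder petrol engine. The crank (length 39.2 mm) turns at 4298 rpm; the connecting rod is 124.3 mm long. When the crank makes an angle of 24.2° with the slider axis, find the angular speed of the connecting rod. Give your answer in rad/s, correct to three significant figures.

131

ω = 450.1 rad/s (converted from 4298 rpm).
The rod makes angle φ with the slider axis where L sinφ = r sinθ; differentiating, L cosφ·φ̇ = r ω cosθ.
L cosφ = √(L² − r² sin²θ) = 0.12326 m.
|ω_rod| = r ω |cosθ| / √(L² − r² sin²θ) = 0.0392·450.1·0.91212/0.12326 = 130.56 rad/s.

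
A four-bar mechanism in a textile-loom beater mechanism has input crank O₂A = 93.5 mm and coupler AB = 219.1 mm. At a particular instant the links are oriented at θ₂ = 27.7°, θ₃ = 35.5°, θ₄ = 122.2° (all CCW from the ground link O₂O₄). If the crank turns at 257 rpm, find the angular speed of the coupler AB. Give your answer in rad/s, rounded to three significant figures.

11.5

ω₂ = 26.91 rad/s (from 257 rpm).
Differentiating the loop-closure r₂e^{iθ₂}+r₃e^{iθ₃}=r₁+r₄e^{iθ₄} gives r₂ω₂e^{iθ₂}+r₃ω₃e^{iθ₃}=r₄ω₄e^{iθ₄}.
Eliminating the other unknown: ω₃ = r₂ω₂ sin(θ₄−θ₂) / [r₃ sin(θ₃−θ₄)].
Numerator sine = +0.99692; denominator sine = -0.99834.
Result = 0.0935·26.91·(+0.99692) / (0.2191·(-0.99834)) = -11.469 rad/s; magnitude 11.469 rad/s.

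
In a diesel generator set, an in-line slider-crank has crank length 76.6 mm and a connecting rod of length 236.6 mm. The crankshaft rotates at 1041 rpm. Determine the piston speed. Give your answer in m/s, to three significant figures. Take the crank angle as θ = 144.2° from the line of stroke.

ω = 2π·1041/60 = 109 rad/s
For an in-line slider-crank, x = r cosθ + √(L² − r² sin²θ), so v = −rω sinθ·[1 + r cosθ/√(L² − r² sin²θ)].
With r = 0.0766 m, L = 0.2366 m, θ = 144.2°: √(L² − r² sin²θ) = 0.23232 m.
v = −0.0766·109·0.58496·[1 + 0.0766·-0.81106/0.23232] = -3.5784 m/s.
|v| = 3.5784 m/s.

3.58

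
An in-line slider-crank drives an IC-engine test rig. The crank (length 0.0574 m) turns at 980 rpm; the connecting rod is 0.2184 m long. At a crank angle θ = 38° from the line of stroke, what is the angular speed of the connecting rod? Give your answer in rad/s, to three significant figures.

ω = 102.6 rad/s (converted from 980 rpm).
The rod makes angle φ with the slider axis where L sinφ = r sinθ; differentiating, L cosφ·φ̇ = r ω cosθ.
L cosφ = √(L² − r² sin²θ) = 0.21552 m.
|ω_rod| = r ω |cosθ| / √(L² − r² sin²θ) = 0.0574·102.6·0.78801/0.21552 = 21.538 rad/s.

21.5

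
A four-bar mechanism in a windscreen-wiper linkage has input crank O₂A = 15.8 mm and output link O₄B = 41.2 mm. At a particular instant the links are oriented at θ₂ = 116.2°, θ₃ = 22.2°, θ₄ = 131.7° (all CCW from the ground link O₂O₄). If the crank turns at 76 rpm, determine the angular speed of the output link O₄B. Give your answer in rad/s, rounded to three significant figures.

3.23

ω₂ = 7.959 rad/s (from 76 rpm).
Differentiating the loop-closure r₂e^{iθ₂}+r₃e^{iθ₃}=r₁+r₄e^{iθ₄} gives r₂ω₂e^{iθ₂}+r₃ω₃e^{iθ₃}=r₄ω₄e^{iθ₄}.
Eliminating the other unknown: ω₄ = r₂ω₂ sin(θ₂−θ₃) / [r₄ sin(θ₄−θ₃)].
Numerator sine = +0.99756; denominator sine = +0.94264.
Result = 0.0158·7.959·(+0.99756) / (0.0412·(+0.94264)) = +3.23 rad/s; magnitude 3.23 rad/s.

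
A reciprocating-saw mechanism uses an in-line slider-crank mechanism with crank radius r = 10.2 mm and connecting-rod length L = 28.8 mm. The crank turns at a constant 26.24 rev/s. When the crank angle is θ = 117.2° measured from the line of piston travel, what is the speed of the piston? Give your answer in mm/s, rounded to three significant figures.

ω = 2π·26.2 = 164.9 rad/s
For an in-line slider-crank, x = r cosθ + √(L² − r² sin²θ), so v = −rω sinθ·[1 + r cosθ/√(L² − r² sin²θ)].
With r = 0.0102 m, L = 0.0288 m, θ = 117.2°: √(L² − r² sin²θ) = 0.027334 m.
v = −0.0102·164.9·0.88942·[1 + 0.0102·-0.45710/0.027334] = -1.2406 m/s.
|v| = 1.2406 m/s = 1240.6 mm/s.

1240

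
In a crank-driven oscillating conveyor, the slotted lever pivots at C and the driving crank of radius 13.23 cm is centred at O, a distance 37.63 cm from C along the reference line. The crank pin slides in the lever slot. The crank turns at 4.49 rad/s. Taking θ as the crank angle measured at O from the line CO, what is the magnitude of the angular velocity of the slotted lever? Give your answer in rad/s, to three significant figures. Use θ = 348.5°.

ω = 4.49 rad/s
Crank pin A relative to C: A = (d + r cosθ, r sinθ); lever angle φ = atan2(r sinθ, d + r cosθ).
Differentiating tanφ: φ̇ = rω(d cosθ + r)/(d² + r² + 2dr cosθ).
d² + r² + 2dr cosθ = |CA|² = 0.256675 m²;  d cosθ + r = +0.50105 m.
|ω_lever| = |0.1323·4.49·+0.50105| / 0.256675 = 1.1596 rad/s.

1.16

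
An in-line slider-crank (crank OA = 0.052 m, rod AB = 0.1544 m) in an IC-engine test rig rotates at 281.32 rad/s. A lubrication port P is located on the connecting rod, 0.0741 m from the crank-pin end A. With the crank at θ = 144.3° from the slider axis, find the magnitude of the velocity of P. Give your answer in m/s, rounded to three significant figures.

ω = 281.3 rad/s.  Crank-pin speed |V_A| = rω = 14.629 m/s, perpendicular to OA.
Rod angle: sinφ = −(r/L) sinθ ⇒ φ = -11.334°; ω_rod = −rω cosθ/√(L²−r²sin²θ) = +78.471 rad/s.
V_P = V_A + ω_rod × AP, with AP = 0.0741 m along the rod.
Components: V_Px = −rω sinθ − a·ω_rod·sinφ = -7.3937 m/s;  V_Py = rω cosθ + a·ω_rod·cosφ = -6.1784 m/s.
|V_P| = √(V_Px² + V_Py²) = 9.6353 m/s.

9.64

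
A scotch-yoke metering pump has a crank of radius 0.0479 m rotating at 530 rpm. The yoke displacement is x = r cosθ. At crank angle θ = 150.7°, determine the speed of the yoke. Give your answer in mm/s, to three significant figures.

1300

ω = 55.5 rad/s (from 530 rpm).
x = r cosθ ⇒ ẋ = −rω sinθ.
|v| = rω|sinθ| = 0.0479·55.5·|sin 150.7°| = 1.301 m/s = 1301 mm/s.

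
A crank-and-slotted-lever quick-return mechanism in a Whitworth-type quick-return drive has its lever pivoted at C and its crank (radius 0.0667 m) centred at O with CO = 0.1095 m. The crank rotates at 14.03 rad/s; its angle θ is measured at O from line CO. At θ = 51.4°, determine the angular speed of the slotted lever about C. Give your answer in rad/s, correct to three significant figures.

4.94

ω = 14.03 rad/s
Crank pin A relative to C: A = (d + r cosθ, r sinθ); lever angle φ = atan2(r sinθ, d + r cosθ).
Differentiating tanφ: φ̇ = rω(d cosθ + r)/(d² + r² + 2dr cosθ).
d² + r² + 2dr cosθ = |CA|² = 0.0255523 m²;  d cosθ + r = +0.13501 m.
|ω_lever| = |0.0667·14.03·+0.13501| / 0.0255523 = 4.9446 rad/s.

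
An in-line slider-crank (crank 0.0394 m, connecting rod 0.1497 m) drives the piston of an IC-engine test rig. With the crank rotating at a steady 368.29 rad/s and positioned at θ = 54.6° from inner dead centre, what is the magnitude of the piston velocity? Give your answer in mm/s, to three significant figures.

ω = 368.3 rad/s
For an in-line slider-crank, x = r cosθ + √(L² − r² sin²θ), so v = −rω sinθ·[1 + r cosθ/√(L² − r² sin²θ)].
With r = 0.0394 m, L = 0.1497 m, θ = 54.6°: √(L² − r² sin²θ) = 0.14621 m.
v = −0.0394·368.3·0.81513·[1 + 0.0394·0.57928/0.14621] = -13.674 m/s.
|v| = 13.674 m/s = 13674 mm/s.

13700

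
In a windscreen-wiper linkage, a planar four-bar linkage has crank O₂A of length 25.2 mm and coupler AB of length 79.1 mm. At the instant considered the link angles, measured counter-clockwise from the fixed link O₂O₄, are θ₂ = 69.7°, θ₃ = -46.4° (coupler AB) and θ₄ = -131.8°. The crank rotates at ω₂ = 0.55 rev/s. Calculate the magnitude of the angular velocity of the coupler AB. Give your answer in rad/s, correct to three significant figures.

0.405

ω₂ = 3.456 rad/s (from 0.55 rev/s).
Differentiating the loop-closure r₂e^{iθ₂}+r₃e^{iθ₃}=r₁+r₄e^{iθ₄} gives r₂ω₂e^{iθ₂}+r₃ω₃e^{iθ₃}=r₄ω₄e^{iθ₄}.
Eliminating the other unknown: ω₃ = r₂ω₂ sin(θ₄−θ₂) / [r₃ sin(θ₃−θ₄)].
Numerator sine = +0.36650; denominator sine = +0.99678.
Result = 0.0252·3.456·(+0.36650) / (0.0791·(+0.99678)) = +0.4048 rad/s; magnitude 0.4048 rad/s.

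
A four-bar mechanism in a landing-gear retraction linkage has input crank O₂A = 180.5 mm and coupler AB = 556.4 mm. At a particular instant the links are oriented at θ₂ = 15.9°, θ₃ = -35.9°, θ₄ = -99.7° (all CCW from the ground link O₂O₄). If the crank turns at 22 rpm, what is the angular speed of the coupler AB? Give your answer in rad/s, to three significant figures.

0.751

ω₂ = 2.304 rad/s (from 22 rpm).
Differentiating the loop-closure r₂e^{iθ₂}+r₃e^{iθ₃}=r₁+r₄e^{iθ₄} gives r₂ω₂e^{iθ₂}+r₃ω₃e^{iθ₃}=r₄ω₄e^{iθ₄}.
Eliminating the other unknown: ω₃ = r₂ω₂ sin(θ₄−θ₂) / [r₃ sin(θ₃−θ₄)].
Numerator sine = -0.90183; denominator sine = +0.89726.
Result = 0.1805·2.304·(-0.90183) / (0.5564·(+0.89726)) = -0.75119 rad/s; magnitude 0.75119 rad/s.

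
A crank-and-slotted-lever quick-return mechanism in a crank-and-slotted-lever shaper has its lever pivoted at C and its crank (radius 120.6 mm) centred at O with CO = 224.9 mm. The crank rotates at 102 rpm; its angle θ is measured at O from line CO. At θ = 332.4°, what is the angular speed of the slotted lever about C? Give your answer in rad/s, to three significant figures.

3.64

ω = 10.68 rad/s (from 102 rpm).
Crank pin A relative to C: A = (d + r cosθ, r sinθ); lever angle φ = atan2(r sinθ, d + r cosθ).
Differentiating tanφ: φ̇ = rω(d cosθ + r)/(d² + r² + 2dr cosθ).
d² + r² + 2dr cosθ = |CA|² = 0.113197 m²;  d cosθ + r = +0.31991 m.
|ω_lever| = |0.1206·10.68·+0.31991| / 0.113197 = 3.6405 rad/s.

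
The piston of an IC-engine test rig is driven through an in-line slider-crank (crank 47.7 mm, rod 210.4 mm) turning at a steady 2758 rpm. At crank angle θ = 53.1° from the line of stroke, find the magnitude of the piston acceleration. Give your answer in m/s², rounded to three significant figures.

ω = 2π·2758/60 = 288.8 rad/s
x(θ) = r cosθ + √(L² − r² sin²θ); with ω constant, a = ω²·d²x/dθ².
d²x/dθ² = −r cosθ − r²(cos2θ)/√u − r⁴ sin²2θ/(4u^{3/2}),  u = L² − r² sin²θ = 0.0428131 m².
Substituting r = 0.0477 m, L = 0.2104 m, θ = 53.1°: d²x/dθ² = -0.025707 m.
a = ω²·d²x/dθ² = (288.8)²·(-0.025707) = -2144.3 m/s²;  |a| = 2144.3 m/s².

2140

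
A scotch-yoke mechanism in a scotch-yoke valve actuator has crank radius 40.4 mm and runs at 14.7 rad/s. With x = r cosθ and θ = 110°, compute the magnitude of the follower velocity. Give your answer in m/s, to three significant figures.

0.558

ω = 14.7 rad/s
x = r cosθ ⇒ ẋ = −rω sinθ.
|v| = rω|sinθ| = 0.0404·14.7·|sin 110°| = 0.55806 m/s.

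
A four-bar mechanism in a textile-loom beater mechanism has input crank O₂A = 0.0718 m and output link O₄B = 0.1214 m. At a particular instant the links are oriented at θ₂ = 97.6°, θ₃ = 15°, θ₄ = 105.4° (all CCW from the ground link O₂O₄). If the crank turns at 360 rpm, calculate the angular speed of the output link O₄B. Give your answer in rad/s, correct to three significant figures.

22.1

ω₂ = 37.7 rad/s (from 360 rpm).
Differentiating the loop-closure r₂e^{iθ₂}+r₃e^{iθ₃}=r₁+r₄e^{iθ₄} gives r₂ω₂e^{iθ₂}+r₃ω₃e^{iθ₃}=r₄ω₄e^{iθ₄}.
Eliminating the other unknown: ω₄ = r₂ω₂ sin(θ₂−θ₃) / [r₄ sin(θ₄−θ₃)].
Numerator sine = +0.99167; denominator sine = +0.99998.
Result = 0.0718·37.7·(+0.99167) / (0.1214·(+0.99998)) = +22.111 rad/s; magnitude 22.111 rad/s.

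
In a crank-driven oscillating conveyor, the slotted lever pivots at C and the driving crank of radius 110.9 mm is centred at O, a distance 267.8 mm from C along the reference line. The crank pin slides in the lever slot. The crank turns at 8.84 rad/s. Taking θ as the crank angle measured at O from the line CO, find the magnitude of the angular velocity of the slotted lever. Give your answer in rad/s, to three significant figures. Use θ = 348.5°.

2.57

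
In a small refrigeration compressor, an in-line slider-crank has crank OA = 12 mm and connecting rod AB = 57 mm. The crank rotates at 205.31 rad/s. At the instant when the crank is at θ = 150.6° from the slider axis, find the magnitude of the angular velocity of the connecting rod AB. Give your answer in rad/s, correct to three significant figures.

ω = 205.3 rad/s
The rod makes angle φ with the slider axis where L sinφ = r sinθ; differentiating, L cosφ·φ̇ = r ω cosθ.
L cosφ = √(L² − r² sin²θ) = 0.056695 m.
|ω_rod| = r ω |cosθ| / √(L² − r² sin²θ) = 0.012·205.3·0.87121/0.056695 = 37.859 rad/s.

37.9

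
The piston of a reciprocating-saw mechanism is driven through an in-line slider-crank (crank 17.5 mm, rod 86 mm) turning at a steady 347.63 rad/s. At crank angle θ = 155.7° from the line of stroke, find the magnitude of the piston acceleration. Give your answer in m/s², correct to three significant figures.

ω = 347.6 rad/s
x(θ) = r cosθ + √(L² − r² sin²θ); with ω constant, a = ω²·d²x/dθ².
d²x/dθ² = −r cosθ − r²(cos2θ)/√u − r⁴ sin²2θ/(4u^{3/2}),  u = L² − r² sin²θ = 0.00734414 m².
Substituting r = 0.0175 m, L = 0.086 m, θ = 155.7°: d²x/dθ² = +0.013565 m.
a = ω²·d²x/dθ² = (347.6)²·(+0.013565) = +1639.3 m/s²;  |a| = 1639.3 m/s².

1640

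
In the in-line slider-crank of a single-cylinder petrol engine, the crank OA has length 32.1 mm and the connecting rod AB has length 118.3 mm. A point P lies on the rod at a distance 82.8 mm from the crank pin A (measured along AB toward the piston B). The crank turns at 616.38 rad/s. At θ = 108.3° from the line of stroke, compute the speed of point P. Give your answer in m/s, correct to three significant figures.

ω = 616.4 rad/s.  Crank-pin speed |V_A| = rω = 19.786 m/s, perpendicular to OA.
Rod angle: sinφ = −(r/L) sinθ ⇒ φ = -14.929°; ω_rod = −rω cosθ/√(L²−r²sin²θ) = +54.35 rad/s.
V_P = V_A + ω_rod × AP, with AP = 0.0828 m along the rod.
Components: V_Px = −rω sinθ − a·ω_rod·sinφ = -17.626 m/s;  V_Py = rω cosθ + a·ω_rod·cosφ = -1.8643 m/s.
|V_P| = √(V_Px² + V_Py²) = 17.724 m/s.

17.7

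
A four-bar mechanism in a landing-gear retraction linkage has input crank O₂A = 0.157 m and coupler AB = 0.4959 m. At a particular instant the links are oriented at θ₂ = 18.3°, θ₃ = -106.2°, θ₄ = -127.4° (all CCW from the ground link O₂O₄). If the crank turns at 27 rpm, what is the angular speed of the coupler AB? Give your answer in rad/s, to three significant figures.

ω₂ = 2.827 rad/s (from 27 rpm).
Differentiating the loop-closure r₂e^{iθ₂}+r₃e^{iθ₃}=r₁+r₄e^{iθ₄} gives r₂ω₂e^{iθ₂}+r₃ω₃e^{iθ₃}=r₄ω₄e^{iθ₄}.
Eliminating the other unknown: ω₃ = r₂ω₂ sin(θ₄−θ₂) / [r₃ sin(θ₃−θ₄)].
Numerator sine = -0.56353; denominator sine = +0.36162.
Result = 0.157·2.827·(-0.56353) / (0.4959·(+0.36162)) = -1.3949 rad/s; magnitude 1.3949 rad/s.

1.39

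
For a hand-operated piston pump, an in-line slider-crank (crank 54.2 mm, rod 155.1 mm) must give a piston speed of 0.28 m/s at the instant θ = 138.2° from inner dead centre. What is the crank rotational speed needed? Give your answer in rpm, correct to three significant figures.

For an in-line slider-crank, |v_piston| = rω|sinθ|·[1 + r cosθ/√(L² − r² sin²θ)].
With r = 0.0542 m, L = 0.1551 m, θ = 138.2°: the bracketed kinematic factor |dx/dθ| = 0.026449 m.
ω = v/|dx/dθ| = 0.28/0.026449 = 10.587 rad/s.
N = 60ω/(2π) = 101.09 rpm.

101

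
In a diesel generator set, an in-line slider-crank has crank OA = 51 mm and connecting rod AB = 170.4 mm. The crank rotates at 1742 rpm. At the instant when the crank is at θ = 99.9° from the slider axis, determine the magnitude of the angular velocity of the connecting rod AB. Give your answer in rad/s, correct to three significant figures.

9.82

ω = 182.4 rad/s (converted from 1742 rpm).
The rod makes angle φ with the slider axis where L sinφ = r sinθ; differentiating, L cosφ·φ̇ = r ω cosθ.
L cosφ = √(L² − r² sin²θ) = 0.16283 m.
|ω_rod| = r ω |cosθ| / √(L² − r² sin²θ) = 0.051·182.4·0.17193/0.16283 = 9.8237 rad/s.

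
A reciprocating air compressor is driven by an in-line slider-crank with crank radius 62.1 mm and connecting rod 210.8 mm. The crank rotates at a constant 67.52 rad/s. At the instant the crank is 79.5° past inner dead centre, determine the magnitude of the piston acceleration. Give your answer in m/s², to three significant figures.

ω = 67.52 rad/s
x(θ) = r cosθ + √(L² − r² sin²θ); with ω constant, a = ω²·d²x/dθ².
d²x/dθ² = −r cosθ − r²(cos2θ)/√u − r⁴ sin²2θ/(4u^{3/2}),  u = L² − r² sin²θ = 0.0407083 m².
Substituting r = 0.0621 m, L = 0.2108 m, θ = 79.5°: d²x/dθ² = +0.0064691 m.
a = ω²·d²x/dθ² = (67.52)²·(+0.0064691) = +29.492 m/s²;  |a| = 29.492 m/s².

29.5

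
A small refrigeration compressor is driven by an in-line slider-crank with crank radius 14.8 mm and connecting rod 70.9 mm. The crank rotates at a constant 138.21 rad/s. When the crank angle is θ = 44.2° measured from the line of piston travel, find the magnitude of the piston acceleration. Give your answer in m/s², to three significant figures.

205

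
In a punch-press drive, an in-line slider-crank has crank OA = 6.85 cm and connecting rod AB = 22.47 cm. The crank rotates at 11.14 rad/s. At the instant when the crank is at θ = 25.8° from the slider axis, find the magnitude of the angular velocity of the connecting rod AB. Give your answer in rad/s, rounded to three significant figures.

3.08

ω = 11.14 rad/s
The rod makes angle φ with the slider axis where L sinφ = r sinθ; differentiating, L cosφ·φ̇ = r ω cosθ.
L cosφ = √(L² − r² sin²θ) = 0.22271 m.
|ω_rod| = r ω |cosθ| / √(L² − r² sin²θ) = 0.0685·11.14·0.90032/0.22271 = 3.0848 rad/s.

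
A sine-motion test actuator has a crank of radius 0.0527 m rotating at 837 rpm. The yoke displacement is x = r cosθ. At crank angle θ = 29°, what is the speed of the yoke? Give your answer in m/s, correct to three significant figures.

ω = 87.65 rad/s (from 837 rpm).
x = r cosθ ⇒ ẋ = −rω sinθ.
|v| = rω|sinθ| = 0.0527·87.65·|sin 29°| = 2.2394 m/s.

2.24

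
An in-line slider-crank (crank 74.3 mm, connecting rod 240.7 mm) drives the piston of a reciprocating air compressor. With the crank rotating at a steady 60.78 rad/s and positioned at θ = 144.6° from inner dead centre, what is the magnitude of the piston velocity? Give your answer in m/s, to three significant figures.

1.95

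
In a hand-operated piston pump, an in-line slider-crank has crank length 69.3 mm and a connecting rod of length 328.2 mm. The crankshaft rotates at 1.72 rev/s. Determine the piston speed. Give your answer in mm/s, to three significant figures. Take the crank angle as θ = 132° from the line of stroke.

ω = 2π·1.72 = 10.81 rad/s
For an in-line slider-crank, x = r cosθ + √(L² − r² sin²θ), so v = −rω sinθ·[1 + r cosθ/√(L² − r² sin²θ)].
With r = 0.0693 m, L = 0.3282 m, θ = 132°: √(L² − r² sin²θ) = 0.32413 m.
v = −0.0693·10.81·0.74314·[1 + 0.0693·-0.66913/0.32413] = -0.47694 m/s.
|v| = 0.47694 m/s = 476.94 mm/s.

477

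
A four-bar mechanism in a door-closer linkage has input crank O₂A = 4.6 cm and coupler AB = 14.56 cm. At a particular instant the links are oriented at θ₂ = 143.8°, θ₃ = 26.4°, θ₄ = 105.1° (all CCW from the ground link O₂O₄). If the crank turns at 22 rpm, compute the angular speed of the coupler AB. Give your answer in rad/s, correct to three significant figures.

ω₂ = 2.304 rad/s (from 22 rpm).
Differentiating the loop-closure r₂e^{iθ₂}+r₃e^{iθ₃}=r₁+r₄e^{iθ₄} gives r₂ω₂e^{iθ₂}+r₃ω₃e^{iθ₃}=r₄ω₄e^{iθ₄}.
Eliminating the other unknown: ω₃ = r₂ω₂ sin(θ₄−θ₂) / [r₃ sin(θ₃−θ₄)].
Numerator sine = -0.62524; denominator sine = -0.98061.
Result = 0.046·2.304·(-0.62524) / (0.1456·(-0.98061)) = +0.46409 rad/s; magnitude 0.46409 rad/s.

0.464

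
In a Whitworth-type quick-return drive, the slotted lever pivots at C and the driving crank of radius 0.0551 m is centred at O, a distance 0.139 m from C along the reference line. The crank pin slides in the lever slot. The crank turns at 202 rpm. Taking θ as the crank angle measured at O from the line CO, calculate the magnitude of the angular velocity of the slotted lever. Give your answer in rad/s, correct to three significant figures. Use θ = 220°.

ω = 21.15 rad/s (from 202 rpm).
Crank pin A relative to C: A = (d + r cosθ, r sinθ); lever angle φ = atan2(r sinθ, d + r cosθ).
Differentiating tanφ: φ̇ = rω(d cosθ + r)/(d² + r² + 2dr cosθ).
d² + r² + 2dr cosθ = |CA|² = 0.0106229 m²;  d cosθ + r = -0.05138 m.
|ω_lever| = |0.0551·21.15·-0.05138| / 0.0106229 = 5.6375 rad/s.

5.64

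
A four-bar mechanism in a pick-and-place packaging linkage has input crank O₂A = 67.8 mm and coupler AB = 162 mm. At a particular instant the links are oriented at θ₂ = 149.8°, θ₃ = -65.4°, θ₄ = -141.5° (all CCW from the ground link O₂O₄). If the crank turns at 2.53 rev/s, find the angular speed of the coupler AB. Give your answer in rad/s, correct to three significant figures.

ω₂ = 15.9 rad/s (from 2.53 rev/s).
Differentiating the loop-closure r₂e^{iθ₂}+r₃e^{iθ₃}=r₁+r₄e^{iθ₄} gives r₂ω₂e^{iθ₂}+r₃ω₃e^{iθ₃}=r₄ω₄e^{iθ₄}.
Eliminating the other unknown: ω₃ = r₂ω₂ sin(θ₄−θ₂) / [r₃ sin(θ₃−θ₄)].
Numerator sine = +0.93169; denominator sine = +0.97072.
Result = 0.0678·15.9·(+0.93169) / (0.162·(+0.97072)) = +6.3855 rad/s; magnitude 6.3855 rad/s.

6.39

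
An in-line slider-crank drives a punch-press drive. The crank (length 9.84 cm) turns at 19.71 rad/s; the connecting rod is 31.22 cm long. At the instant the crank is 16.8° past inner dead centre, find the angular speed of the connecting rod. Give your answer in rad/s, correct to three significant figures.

ω = 19.71 rad/s
The rod makes angle φ with the slider axis where L sinφ = r sinθ; differentiating, L cosφ·φ̇ = r ω cosθ.
L cosφ = √(L² − r² sin²θ) = 0.3109 m.
|ω_rod| = r ω |cosθ| / √(L² − r² sin²θ) = 0.0984·19.71·0.95732/0.3109 = 5.9719 rad/s.

5.97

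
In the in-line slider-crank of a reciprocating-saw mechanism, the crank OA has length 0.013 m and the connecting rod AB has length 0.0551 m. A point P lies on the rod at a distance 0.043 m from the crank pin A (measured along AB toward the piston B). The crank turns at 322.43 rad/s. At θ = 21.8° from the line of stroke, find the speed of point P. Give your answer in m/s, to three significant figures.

2.01

ω = 322.4 rad/s.  Crank-pin speed |V_A| = rω = 4.1916 m/s, perpendicular to OA.
Rod angle: sinφ = −(r/L) sinθ ⇒ φ = -5.027°; ω_rod = −rω cosθ/√(L²−r²sin²θ) = -70.905 rad/s.
V_P = V_A + ω_rod × AP, with AP = 0.043 m along the rod.
Components: V_Px = −rω sinθ − a·ω_rod·sinφ = -1.8238 m/s;  V_Py = rω cosθ + a·ω_rod·cosφ = +0.85465 m/s.
|V_P| = √(V_Px² + V_Py²) = 2.0141 m/s.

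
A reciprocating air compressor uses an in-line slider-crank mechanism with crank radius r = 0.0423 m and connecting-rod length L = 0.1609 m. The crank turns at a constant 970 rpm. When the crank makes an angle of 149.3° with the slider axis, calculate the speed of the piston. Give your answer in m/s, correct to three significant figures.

1.69

ω = 2π·970/60 = 101.6 rad/s
For an in-line slider-crank, x = r cosθ + √(L² − r² sin²θ), so v = −rω sinθ·[1 + r cosθ/√(L² − r² sin²θ)].
With r = 0.0423 m, L = 0.1609 m, θ = 149.3°: √(L² − r² sin²θ) = 0.15944 m.
v = −0.0423·101.6·0.51054·[1 + 0.0423·-0.85985/0.15944] = -1.6933 m/s.
|v| = 1.6933 m/s.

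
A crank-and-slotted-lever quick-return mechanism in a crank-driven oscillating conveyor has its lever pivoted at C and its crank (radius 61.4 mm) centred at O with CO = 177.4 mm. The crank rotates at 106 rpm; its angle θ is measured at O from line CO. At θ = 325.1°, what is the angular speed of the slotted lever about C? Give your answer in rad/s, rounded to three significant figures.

ω = 11.1 rad/s (from 106 rpm).
Crank pin A relative to C: A = (d + r cosθ, r sinθ); lever angle φ = atan2(r sinθ, d + r cosθ).
Differentiating tanφ: φ̇ = rω(d cosθ + r)/(d² + r² + 2dr cosθ).
d² + r² + 2dr cosθ = |CA|² = 0.0531075 m²;  d cosθ + r = +0.20689 m.
|ω_lever| = |0.0614·11.1·+0.20689| / 0.0531075 = 2.6552 rad/s.

2.66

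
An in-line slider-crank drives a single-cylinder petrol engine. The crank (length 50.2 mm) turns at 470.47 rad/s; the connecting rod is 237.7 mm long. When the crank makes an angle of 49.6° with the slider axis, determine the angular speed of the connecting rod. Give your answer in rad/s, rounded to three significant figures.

ω = 470.5 rad/s
The rod makes angle φ with the slider axis where L sinφ = r sinθ; differentiating, L cosφ·φ̇ = r ω cosθ.
L cosφ = √(L² − r² sin²θ) = 0.23461 m.
|ω_rod| = r ω |cosθ| / √(L² − r² sin²θ) = 0.0502·470.5·0.64812/0.23461 = 65.246 rad/s.

65.2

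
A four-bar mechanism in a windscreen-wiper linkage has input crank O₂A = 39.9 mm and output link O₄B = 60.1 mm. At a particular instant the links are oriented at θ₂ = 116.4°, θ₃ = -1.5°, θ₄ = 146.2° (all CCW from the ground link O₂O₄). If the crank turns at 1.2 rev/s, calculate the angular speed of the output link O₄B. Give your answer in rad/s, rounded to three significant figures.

8.28

ω₂ = 7.54 rad/s (from 1.2 rev/s).
Differentiating the loop-closure r₂e^{iθ₂}+r₃e^{iθ₃}=r₁+r₄e^{iθ₄} gives r₂ω₂e^{iθ₂}+r₃ω₃e^{iθ₃}=r₄ω₄e^{iθ₄}.
Eliminating the other unknown: ω₄ = r₂ω₂ sin(θ₂−θ₃) / [r₄ sin(θ₄−θ₃)].
Numerator sine = +0.88377; denominator sine = +0.53435.
Result = 0.0399·7.54·(+0.88377) / (0.0601·(+0.53435)) = +8.2788 rad/s; magnitude 8.2788 rad/s.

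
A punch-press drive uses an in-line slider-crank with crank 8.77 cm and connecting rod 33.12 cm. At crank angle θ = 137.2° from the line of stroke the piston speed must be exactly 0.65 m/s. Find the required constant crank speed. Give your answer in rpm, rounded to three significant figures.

For an in-line slider-crank, |v_piston| = rω|sinθ|·[1 + r cosθ/√(L² − r² sin²θ)].
With r = 0.0877 m, L = 0.3312 m, θ = 137.2°: the bracketed kinematic factor |dx/dθ| = 0.047818 m.
ω = v/|dx/dθ| = 0.65/0.047818 = 13.593 rad/s.
N = 60ω/(2π) = 129.81 rpm.

130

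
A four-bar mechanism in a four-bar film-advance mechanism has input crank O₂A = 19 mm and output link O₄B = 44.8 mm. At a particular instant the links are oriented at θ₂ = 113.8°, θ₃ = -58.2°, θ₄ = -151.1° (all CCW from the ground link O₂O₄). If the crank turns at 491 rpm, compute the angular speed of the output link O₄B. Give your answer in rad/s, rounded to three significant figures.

3.04

ω₂ = 51.42 rad/s (from 491 rpm).
Differentiating the loop-closure r₂e^{iθ₂}+r₃e^{iθ₃}=r₁+r₄e^{iθ₄} gives r₂ω₂e^{iθ₂}+r₃ω₃e^{iθ₃}=r₄ω₄e^{iθ₄}.
Eliminating the other unknown: ω₄ = r₂ω₂ sin(θ₂−θ₃) / [r₄ sin(θ₄−θ₃)].
Numerator sine = +0.13917; denominator sine = -0.99872.
Result = 0.019·51.42·(+0.13917) / (0.0448·(-0.99872)) = -3.0388 rad/s; magnitude 3.0388 rad/s.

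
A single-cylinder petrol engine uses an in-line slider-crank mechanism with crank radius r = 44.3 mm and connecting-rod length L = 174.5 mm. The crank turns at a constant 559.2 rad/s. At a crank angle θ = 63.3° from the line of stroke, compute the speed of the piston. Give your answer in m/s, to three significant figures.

ω = 559.2 rad/s
For an in-line slider-crank, x = r cosθ + √(L² − r² sin²θ), so v = −rω sinθ·[1 + r cosθ/√(L² − r² sin²θ)].
With r = 0.0443 m, L = 0.1745 m, θ = 63.3°: √(L² − r² sin²θ) = 0.16995 m.
v = −0.0443·559.2·0.89337·[1 + 0.0443·0.44932/0.16995] = -24.723 m/s.
|v| = 24.723 m/s.

24.7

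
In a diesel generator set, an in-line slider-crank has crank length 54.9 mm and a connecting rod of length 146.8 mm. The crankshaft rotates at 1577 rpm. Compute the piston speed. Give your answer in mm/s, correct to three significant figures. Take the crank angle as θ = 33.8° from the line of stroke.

ω = 2π·1577/60 = 165.1 rad/s
For an in-line slider-crank, x = r cosθ + √(L² − r² sin²θ), so v = −rω sinθ·[1 + r cosθ/√(L² − r² sin²θ)].
With r = 0.0549 m, L = 0.1468 m, θ = 33.8°: √(L² − r² sin²θ) = 0.14359 m.
v = −0.0549·165.1·0.55630·[1 + 0.0549·0.83098/0.14359] = -6.646 m/s.
|v| = 6.646 m/s = 6646 mm/s.

6650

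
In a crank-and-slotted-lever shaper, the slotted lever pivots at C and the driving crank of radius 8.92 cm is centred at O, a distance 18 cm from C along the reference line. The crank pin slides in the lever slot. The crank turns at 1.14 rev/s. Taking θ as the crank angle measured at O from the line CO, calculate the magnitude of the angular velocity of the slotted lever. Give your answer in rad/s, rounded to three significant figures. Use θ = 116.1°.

0.244

ω = 7.163 rad/s (from 1.14 rev/s).
Crank pin A relative to C: A = (d + r cosθ, r sinθ); lever angle φ = atan2(r sinθ, d + r cosθ).
Differentiating tanφ: φ̇ = rω(d cosθ + r)/(d² + r² + 2dr cosθ).
d² + r² + 2dr cosθ = |CA|² = 0.0262293 m²;  d cosθ + r = +0.010011 m.
|ω_lever| = |0.0892·7.163·+0.010011| / 0.0262293 = 0.24386 rad/s.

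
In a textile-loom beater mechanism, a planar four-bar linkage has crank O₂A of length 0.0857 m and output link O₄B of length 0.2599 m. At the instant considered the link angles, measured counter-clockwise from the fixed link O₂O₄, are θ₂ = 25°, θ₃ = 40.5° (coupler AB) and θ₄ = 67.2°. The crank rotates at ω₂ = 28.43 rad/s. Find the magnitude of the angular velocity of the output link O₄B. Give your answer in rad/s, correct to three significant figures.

5.58

ω₂ = 28.43 rad/s
Differentiating the loop-closure r₂e^{iθ₂}+r₃e^{iθ₃}=r₁+r₄e^{iθ₄} gives r₂ω₂e^{iθ₂}+r₃ω₃e^{iθ₃}=r₄ω₄e^{iθ₄}.
Eliminating the other unknown: ω₄ = r₂ω₂ sin(θ₂−θ₃) / [r₄ sin(θ₄−θ₃)].
Numerator sine = -0.26724; denominator sine = +0.44932.
Result = 0.0857·28.43·(-0.26724) / (0.2599·(+0.44932)) = -5.5756 rad/s; magnitude 5.5756 rad/s.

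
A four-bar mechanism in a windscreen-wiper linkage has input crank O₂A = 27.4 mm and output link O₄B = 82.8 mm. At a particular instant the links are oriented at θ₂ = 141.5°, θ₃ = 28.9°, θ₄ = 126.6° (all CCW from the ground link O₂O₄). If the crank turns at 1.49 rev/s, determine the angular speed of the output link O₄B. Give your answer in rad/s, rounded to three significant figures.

2.89

ω₂ = 9.362 rad/s (from 1.49 rev/s).
Differentiating the loop-closure r₂e^{iθ₂}+r₃e^{iθ₃}=r₁+r₄e^{iθ₄} gives r₂ω₂e^{iθ₂}+r₃ω₃e^{iθ₃}=r₄ω₄e^{iθ₄}.
Eliminating the other unknown: ω₄ = r₂ω₂ sin(θ₂−θ₃) / [r₄ sin(θ₄−θ₃)].
Numerator sine = +0.92321; denominator sine = +0.99098.
Result = 0.0274·9.362·(+0.92321) / (0.0828·(+0.99098)) = +2.8862 rad/s; magnitude 2.8862 rad/s.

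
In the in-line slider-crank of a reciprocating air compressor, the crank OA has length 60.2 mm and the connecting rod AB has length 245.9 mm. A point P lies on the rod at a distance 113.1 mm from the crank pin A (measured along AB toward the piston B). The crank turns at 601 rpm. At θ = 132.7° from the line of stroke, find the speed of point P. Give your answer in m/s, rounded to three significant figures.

ω = 62.94 rad/s.  Crank-pin speed |V_A| = rω = 3.7888 m/s, perpendicular to OA.
Rod angle: sinφ = −(r/L) sinθ ⇒ φ = -10.365°; ω_rod = −rω cosθ/√(L²−r²sin²θ) = +10.622 rad/s.
V_P = V_A + ω_rod × AP, with AP = 0.1131 m along the rod.
Components: V_Px = −rω sinθ − a·ω_rod·sinφ = -2.5683 m/s;  V_Py = rω cosθ + a·ω_rod·cosφ = -1.3876 m/s.
|V_P| = √(V_Px² + V_Py²) = 2.9192 m/s.

2.92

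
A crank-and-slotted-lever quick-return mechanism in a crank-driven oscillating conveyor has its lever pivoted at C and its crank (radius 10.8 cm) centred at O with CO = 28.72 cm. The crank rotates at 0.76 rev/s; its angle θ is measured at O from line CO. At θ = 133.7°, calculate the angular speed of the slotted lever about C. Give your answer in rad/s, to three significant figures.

ω = 4.775 rad/s (from 0.76 rev/s).
Crank pin A relative to C: A = (d + r cosθ, r sinθ); lever angle φ = atan2(r sinθ, d + r cosθ).
Differentiating tanφ: φ̇ = rω(d cosθ + r)/(d² + r² + 2dr cosθ).
d² + r² + 2dr cosθ = |CA|² = 0.0512888 m²;  d cosθ + r = -0.090421 m.
|ω_lever| = |0.108·4.775·-0.090421| / 0.0512888 = 0.90921 rad/s.

0.909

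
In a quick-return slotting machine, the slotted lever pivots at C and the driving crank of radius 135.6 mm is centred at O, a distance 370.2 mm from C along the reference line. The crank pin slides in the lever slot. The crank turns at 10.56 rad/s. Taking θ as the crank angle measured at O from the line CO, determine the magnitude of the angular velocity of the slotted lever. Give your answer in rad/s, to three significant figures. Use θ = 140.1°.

ω = 10.56 rad/s
Crank pin A relative to C: A = (d + r cosθ, r sinθ); lever angle φ = atan2(r sinθ, d + r cosθ).
Differentiating tanφ: φ̇ = rω(d cosθ + r)/(d² + r² + 2dr cosθ).
d² + r² + 2dr cosθ = |CA|² = 0.0784134 m²;  d cosθ + r = -0.1484 m.
|ω_lever| = |0.1356·10.56·-0.1484| / 0.0784134 = 2.7101 rad/s.

2.71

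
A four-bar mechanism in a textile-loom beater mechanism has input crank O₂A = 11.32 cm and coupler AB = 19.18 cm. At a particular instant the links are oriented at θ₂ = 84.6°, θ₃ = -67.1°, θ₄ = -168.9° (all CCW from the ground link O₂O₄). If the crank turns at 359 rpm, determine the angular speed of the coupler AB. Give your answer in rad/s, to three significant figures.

21.7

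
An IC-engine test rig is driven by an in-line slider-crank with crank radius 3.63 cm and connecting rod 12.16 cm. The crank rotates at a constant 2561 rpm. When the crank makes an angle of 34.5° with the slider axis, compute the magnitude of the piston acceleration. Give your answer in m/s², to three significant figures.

ω = 2π·2561/60 = 268.2 rad/s
x(θ) = r cosθ + √(L² − r² sin²θ); with ω constant, a = ω²·d²x/dθ².
d²x/dθ² = −r cosθ − r²(cos2θ)/√u − r⁴ sin²2θ/(4u^{3/2}),  u = L² − r² sin²θ = 0.0143638 m².
Substituting r = 0.0363 m, L = 0.1216 m, θ = 34.5°: d²x/dθ² = -0.034076 m.
a = ω²·d²x/dθ² = (268.2)²·(-0.034076) = -2450.9 m/s²;  |a| = 2450.9 m/s².

2450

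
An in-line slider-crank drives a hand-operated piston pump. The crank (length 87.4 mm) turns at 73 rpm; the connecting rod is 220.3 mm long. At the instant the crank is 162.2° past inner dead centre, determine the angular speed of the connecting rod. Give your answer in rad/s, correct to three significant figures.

ω = 7.645 rad/s (converted from 73 rpm).
The rod makes angle φ with the slider axis where L sinφ = r sinθ; differentiating, L cosφ·φ̇ = r ω cosθ.
L cosφ = √(L² − r² sin²θ) = 0.21867 m.
|ω_rod| = r ω |cosθ| / √(L² − r² sin²θ) = 0.0874·7.645·0.95213/0.21867 = 2.9091 rad/s.

2.91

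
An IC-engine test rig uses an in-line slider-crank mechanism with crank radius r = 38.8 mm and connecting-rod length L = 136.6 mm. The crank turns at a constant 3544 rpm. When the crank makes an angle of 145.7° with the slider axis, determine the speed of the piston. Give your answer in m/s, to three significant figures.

ω = 2π·3544/60 = 371.1 rad/s
For an in-line slider-crank, x = r cosθ + √(L² − r² sin²θ), so v = −rω sinθ·[1 + r cosθ/√(L² − r² sin²θ)].
With r = 0.0388 m, L = 0.1366 m, θ = 145.7°: √(L² − r² sin²θ) = 0.13484 m.
v = −0.0388·371.1·0.56353·[1 + 0.0388·-0.82610/0.13484] = -6.1857 m/s.
|v| = 6.1857 m/s.

6.19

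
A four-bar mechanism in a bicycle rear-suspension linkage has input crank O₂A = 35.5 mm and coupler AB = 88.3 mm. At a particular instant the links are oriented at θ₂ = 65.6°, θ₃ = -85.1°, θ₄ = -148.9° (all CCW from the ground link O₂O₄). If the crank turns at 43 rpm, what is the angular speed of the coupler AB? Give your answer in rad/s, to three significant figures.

1.14

ω₂ = 4.503 rad/s (from 43 rpm).
Differentiating the loop-closure r₂e^{iθ₂}+r₃e^{iθ₃}=r₁+r₄e^{iθ₄} gives r₂ω₂e^{iθ₂}+r₃ω₃e^{iθ₃}=r₄ω₄e^{iθ₄}.
Eliminating the other unknown: ω₃ = r₂ω₂ sin(θ₄−θ₂) / [r₃ sin(θ₃−θ₄)].
Numerator sine = +0.56641; denominator sine = +0.89726.
Result = 0.0355·4.503·(+0.56641) / (0.0883·(+0.89726)) = +1.1428 rad/s; magnitude 1.1428 rad/s.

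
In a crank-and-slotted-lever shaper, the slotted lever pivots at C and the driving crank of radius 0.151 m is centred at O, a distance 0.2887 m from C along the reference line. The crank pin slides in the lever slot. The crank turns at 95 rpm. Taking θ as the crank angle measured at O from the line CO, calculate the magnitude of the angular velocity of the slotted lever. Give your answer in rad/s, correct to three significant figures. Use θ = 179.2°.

ω = 9.948 rad/s (from 95 rpm).
Crank pin A relative to C: A = (d + r cosθ, r sinθ); lever angle φ = atan2(r sinθ, d + r cosθ).
Differentiating tanφ: φ̇ = rω(d cosθ + r)/(d² + r² + 2dr cosθ).
d² + r² + 2dr cosθ = |CA|² = 0.0189698 m²;  d cosθ + r = -0.13767 m.
|ω_lever| = |0.151·9.948·-0.13767| / 0.0189698 = 10.902 rad/s.

10.9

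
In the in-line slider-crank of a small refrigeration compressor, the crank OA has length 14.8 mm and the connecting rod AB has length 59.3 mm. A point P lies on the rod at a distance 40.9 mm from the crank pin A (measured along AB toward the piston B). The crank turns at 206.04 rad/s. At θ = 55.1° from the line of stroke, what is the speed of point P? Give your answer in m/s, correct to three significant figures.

2.81

ω = 206 rad/s.  Crank-pin speed |V_A| = rω = 3.0494 m/s, perpendicular to OA.
Rod angle: sinφ = −(r/L) sinθ ⇒ φ = -11.811°; ω_rod = −rω cosθ/√(L²−r²sin²θ) = -30.058 rad/s.
V_P = V_A + ω_rod × AP, with AP = 0.0409 m along the rod.
Components: V_Px = −rω sinθ − a·ω_rod·sinφ = -2.7526 m/s;  V_Py = rω cosθ + a·ω_rod·cosφ = +0.54136 m/s.
|V_P| = √(V_Px² + V_Py²) = 2.8053 m/s.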